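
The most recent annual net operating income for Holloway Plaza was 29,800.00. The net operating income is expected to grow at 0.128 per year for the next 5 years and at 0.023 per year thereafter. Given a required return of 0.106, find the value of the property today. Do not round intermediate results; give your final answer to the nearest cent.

563437.46

D_1 = 33614.40000
D_2 = 37917.04320
D_3 = 42770.42473
D_4 = 48245.03909
D_5 = 54420.40410
Terminal value at year 5: TV = D_5×(1+g_2)/(r−g_2) = 55672.07339/0.083 = 670747.87221
P_0 = D_1/(1+r)^1 + D_2/(1+r)^2 + D_3/(1+r)^3 + D_4/(1+r)^4 + D_5/(1+r)^5 + TV/(1+r)^5
    = 30392.76673 + 30997.32447 + 31613.90778 + 32242.75586 + 32884.11266 + 405306.59344 = 563437.46094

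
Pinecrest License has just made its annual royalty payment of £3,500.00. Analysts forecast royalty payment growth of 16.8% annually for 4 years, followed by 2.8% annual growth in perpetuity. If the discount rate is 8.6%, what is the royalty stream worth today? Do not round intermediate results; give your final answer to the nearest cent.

£99851.28

D_1 = 4088.00000
D_2 = 4774.78400
D_3 = 5576.94771
D_4 = 6513.87493
Terminal value at year 4: TV = D_4×(1+g_2)/(r−g_2) = 6696.26343/0.058 = 115452.81768
P_0 = D_1/(1+r)^1 + D_2/(1+r)^2 + D_3/(1+r)^3 + D_4/(1+r)^4 + TV/(1+r)^4
    = 3764.27256 + 4048.49940 + 4354.18720 + 4682.95640 + 83001.36517 = 99851.28074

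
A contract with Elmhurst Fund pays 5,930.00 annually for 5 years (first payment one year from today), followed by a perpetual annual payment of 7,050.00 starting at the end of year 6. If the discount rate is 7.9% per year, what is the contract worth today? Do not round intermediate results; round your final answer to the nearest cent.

84756.86

PV of 5-year annuity: 5,930.00 × [1 − (1+0.079)^−5] / 0.079 = 23739.30504
Perpetuity value at year 5: 7,050.00 / 0.079 = 89240.50633
PV of perpetuity: 89240.50633 / (1+0.079)^5 = 61017.55514
Total PV = 23739.30504 + 61017.55514 = 84756.86018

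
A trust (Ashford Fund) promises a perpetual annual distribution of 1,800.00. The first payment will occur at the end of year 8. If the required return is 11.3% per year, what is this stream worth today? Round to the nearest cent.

Value at end of year 7: C / r = 1,800.00 / 0.113 = 15,929.2035
Discount to today: PV = 15,929.2035 / (1 + 0.113)^7 = 15,929.2035 / 2.115759 = 7,528.84

7528.84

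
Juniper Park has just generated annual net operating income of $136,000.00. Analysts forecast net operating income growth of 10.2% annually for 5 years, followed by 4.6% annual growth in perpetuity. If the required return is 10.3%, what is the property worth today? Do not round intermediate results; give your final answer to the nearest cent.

$3162579.20

D_1 = 149872.00000
D_2 = 165158.94400
D_3 = 182005.15629
D_4 = 200569.68223
D_5 = 221027.78982
Terminal value at year 5: TV = D_5×(1+g_2)/(r−g_2) = 231195.06815/0.057 = 4056053.82716
P_0 = D_1/(1+r)^1 + D_2/(1+r)^2 + D_3/(1+r)^3 + D_4/(1+r)^4 + D_5/(1+r)^5 + TV/(1+r)^5
    = 135876.69991 + 135753.51160 + 135630.43499 + 135507.46995 + 135384.61639 + 2484426.46928 = 3162579.20212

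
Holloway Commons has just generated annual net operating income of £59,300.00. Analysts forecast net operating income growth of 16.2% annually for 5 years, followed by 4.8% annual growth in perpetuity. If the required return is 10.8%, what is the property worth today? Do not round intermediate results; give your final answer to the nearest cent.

D_1 = 68906.60000
D_2 = 80069.46920
D_3 = 93040.72321
D_4 = 108113.32037
D_5 = 125627.67827
Terminal value at year 5: TV = D_5×(1+g_2)/(r−g_2) = 131657.80683/0.06 = 2194296.78046
P_0 = D_1/(1+r)^1 + D_2/(1+r)^2 + D_3/(1+r)^3 + D_4/(1+r)^4 + D_5/(1+r)^5 + TV/(1+r)^5
    = 62190.07220 + 65220.99630 + 68399.63691 + 71733.19322 + 75229.21528 + 1314003.62683 = 1656776.74074

£1656776.74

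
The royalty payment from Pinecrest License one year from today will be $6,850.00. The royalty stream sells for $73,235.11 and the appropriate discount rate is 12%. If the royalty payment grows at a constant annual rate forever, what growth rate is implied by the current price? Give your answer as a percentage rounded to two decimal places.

P = D₁/(r−g) ⇒ g = r − D₁/P = 0.12 − $6,850.00/$73,235.11 = 0.026466

2.65%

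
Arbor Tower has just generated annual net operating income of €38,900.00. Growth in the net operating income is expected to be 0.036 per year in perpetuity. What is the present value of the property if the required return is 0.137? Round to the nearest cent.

D₁ = D₀ × (1 + g) = €38,900.00 × 1.036 = €40,300.4000
Growing perpetuity: P = D₁ / (r − g) = €40,300.4000 / (0.137 − 0.036) = €399,013.86

€399013.86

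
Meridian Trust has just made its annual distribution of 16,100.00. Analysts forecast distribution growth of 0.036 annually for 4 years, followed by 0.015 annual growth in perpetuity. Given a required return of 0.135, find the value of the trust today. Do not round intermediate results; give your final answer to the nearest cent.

D_1 = 16679.60000
D_2 = 17280.06560
D_3 = 17902.14796
D_4 = 18546.62529
Terminal value at year 4: TV = D_4×(1+g_2)/(r−g_2) = 18824.82467/0.12 = 156873.53890
P_0 = D_1/(1+r)^1 + D_2/(1+r)^2 + D_3/(1+r)^3 + D_4/(1+r)^4 + TV/(1+r)^4
    = 14695.68282 + 13413.85674 + 12243.83752 + 11175.87284 + 94529.25774 = 146058.50766

146058.51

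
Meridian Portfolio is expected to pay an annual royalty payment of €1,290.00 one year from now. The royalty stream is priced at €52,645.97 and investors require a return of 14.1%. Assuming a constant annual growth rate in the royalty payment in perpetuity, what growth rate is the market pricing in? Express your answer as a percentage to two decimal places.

P = D₁/(r−g) ⇒ g = r − D₁/P = 0.141 − €1,290.00/€52,645.97 = 0.116497

11.65%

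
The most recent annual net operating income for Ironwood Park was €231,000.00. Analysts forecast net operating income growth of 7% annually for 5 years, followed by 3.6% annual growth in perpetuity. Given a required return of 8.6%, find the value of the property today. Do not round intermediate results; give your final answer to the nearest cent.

€5548915.91

D_1 = 247170.00000
D_2 = 264471.90000
D_3 = 282984.93300
D_4 = 302793.87831
D_5 = 323989.44979
Terminal value at year 5: TV = D_5×(1+g_2)/(r−g_2) = 335653.06998/0.05 = 6713061.39968
P_0 = D_1/(1+r)^1 + D_2/(1+r)^2 + D_3/(1+r)^3 + D_4/(1+r)^4 + D_5/(1+r)^5 + TV/(1+r)^5
    = 227596.68508 + 224243.51109 + 220939.73928 + 217684.64183 + 214477.50162 + 4443973.83364 = 5548915.91255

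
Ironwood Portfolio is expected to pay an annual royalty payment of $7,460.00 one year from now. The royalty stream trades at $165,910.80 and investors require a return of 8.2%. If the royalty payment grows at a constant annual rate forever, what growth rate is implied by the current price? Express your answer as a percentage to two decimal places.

P = D₁/(r−g) ⇒ g = r − D₁/P = 0.082 − $7,460.00/$165,910.80 = 0.037036

3.70%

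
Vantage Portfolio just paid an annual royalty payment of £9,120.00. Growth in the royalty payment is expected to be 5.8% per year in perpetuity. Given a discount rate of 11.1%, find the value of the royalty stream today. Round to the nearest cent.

D₁ = D₀ × (1 + g) = £9,120.00 × 1.058 = £9,648.9600
Growing perpetuity: P = D₁ / (r − g) = £9,648.9600 / (0.111 − 0.058) = £182,055.85

£182055.85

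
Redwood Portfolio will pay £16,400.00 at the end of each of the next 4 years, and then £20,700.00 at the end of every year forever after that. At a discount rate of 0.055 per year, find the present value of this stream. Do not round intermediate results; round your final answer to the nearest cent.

£361291.49

PV of 4-year annuity: £16,400.00 × [1 − (1+0.055)^−4] / 0.055 = 57484.46200
Perpetuity value at year 4: £20,700.00 / 0.055 = 376363.63636
PV of perpetuity: 376363.63636 / (1+0.055)^4 = 303807.02884
Total PV = 57484.46200 + 303807.02884 = 361291.49084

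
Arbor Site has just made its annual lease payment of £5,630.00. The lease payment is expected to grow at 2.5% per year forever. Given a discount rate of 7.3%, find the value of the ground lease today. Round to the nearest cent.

D₁ = D₀ × (1 + g) = £5,630.00 × 1.025 = £5,770.7500
Growing perpetuity: P = D₁ / (r − g) = £5,770.7500 / (0.073 − 0.025) = £120,223.96

£120223.96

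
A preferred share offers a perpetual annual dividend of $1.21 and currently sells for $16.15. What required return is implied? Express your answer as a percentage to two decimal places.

P = C/r ⇒ r = C/P = $1.21/$16.15 = 0.074923

7.49%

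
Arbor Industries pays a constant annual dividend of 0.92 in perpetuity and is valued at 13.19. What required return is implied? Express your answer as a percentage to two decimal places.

6.97%

P = C/r ⇒ r = C/P = 0.92/13.19 = 0.069750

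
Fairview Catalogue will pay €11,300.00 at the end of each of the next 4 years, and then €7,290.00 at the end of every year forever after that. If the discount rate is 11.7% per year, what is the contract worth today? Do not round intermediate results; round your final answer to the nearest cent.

PV of 4-year annuity: €11,300.00 × [1 − (1+0.117)^−4] / 0.117 = 34540.03945
Perpetuity value at year 4: €7,290.00 / 0.117 = 62307.69231
PV of perpetuity: 62307.69231 / (1+0.117)^4 = 40024.78190
Total PV = 34540.03945 + 40024.78190 = 74564.82135

€74564.82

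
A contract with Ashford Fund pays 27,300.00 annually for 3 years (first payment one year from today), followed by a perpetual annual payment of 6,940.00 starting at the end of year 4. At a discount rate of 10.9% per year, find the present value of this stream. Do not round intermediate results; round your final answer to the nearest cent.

113510.42

PV of 3-year annuity: 27,300.00 × [1 − (1+0.109)^−3] / 0.109 = 66829.61349
Perpetuity value at year 3: 6,940.00 / 0.109 = 63669.72477
PV of perpetuity: 63669.72477 / (1+0.109)^3 = 46680.80471
Total PV = 66829.61349 + 46680.80471 = 113510.41820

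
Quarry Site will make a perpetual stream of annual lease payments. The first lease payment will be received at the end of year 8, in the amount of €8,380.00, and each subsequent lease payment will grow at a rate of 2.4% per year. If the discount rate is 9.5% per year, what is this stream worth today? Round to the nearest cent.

€62529.77

Value at end of year 7: C₁ / (r − g) = €8,380.00 / (0.095 − 0.024) = €118,028.1690
Discount to today: PV = €118,028.1690 / (1 + 0.095)^7 = €118,028.1690 / 1.887552 = €62,529.77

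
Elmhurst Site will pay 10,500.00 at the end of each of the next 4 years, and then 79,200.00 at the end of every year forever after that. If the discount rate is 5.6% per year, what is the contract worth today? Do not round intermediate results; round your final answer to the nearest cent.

1174036.23

PV of 4-year annuity: 10,500.00 × [1 − (1+0.056)^−4] / 0.056 = 36719.35413
Perpetuity value at year 4: 79,200.00 / 0.056 = 1414285.71429
PV of perpetuity: 1414285.71429 / (1+0.056)^4 = 1137316.87168
Total PV = 36719.35413 + 1137316.87168 = 1174036.22581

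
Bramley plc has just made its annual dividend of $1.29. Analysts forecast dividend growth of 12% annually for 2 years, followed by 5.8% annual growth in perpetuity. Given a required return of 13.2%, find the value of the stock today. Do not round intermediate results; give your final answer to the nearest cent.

D_1 = 1.44480
D_2 = 1.61818
Terminal value at year 2: TV = D_2×(1+g_2)/(r−g_2) = 1.71203/0.074 = 23.13554
P_0 = D_1/(1+r)^1 + D_2/(1+r)^2 + TV/(1+r)^2
    = 1.27633 + 1.26280 + 18.05456 = 20.59368

$20.59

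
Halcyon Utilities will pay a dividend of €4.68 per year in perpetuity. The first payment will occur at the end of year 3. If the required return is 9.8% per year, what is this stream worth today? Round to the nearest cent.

€39.61

Value at end of year 2: C / r = €4.68 / 0.098 = €47.7551
Discount to today: PV = €47.7551 / (1 + 0.098)^2 = €47.7551 / 1.205604 = €39.61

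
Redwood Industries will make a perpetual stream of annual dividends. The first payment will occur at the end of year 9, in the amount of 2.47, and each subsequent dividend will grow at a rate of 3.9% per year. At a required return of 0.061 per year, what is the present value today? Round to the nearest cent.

69.91

Value at end of year 8: C₁ / (r − g) = 2.47 / (0.061 − 0.039) = 112.2727
Discount to today: PV = 112.2727 / (1 + 0.061)^8 = 112.2727 / 1.605917 = 69.91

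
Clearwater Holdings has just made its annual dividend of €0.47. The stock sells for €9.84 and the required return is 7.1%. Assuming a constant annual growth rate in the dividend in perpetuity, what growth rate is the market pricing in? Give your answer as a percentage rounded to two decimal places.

2.22%

P = D₀(1+g)/(r−g) ⇒ P(r−g) = D₀(1+g) ⇒ g(P+D₀) = P·r − D₀
g = (P·r − D₀)/(P + D₀) = (€9.84×0.071 − €0.47) / (€9.84 + €0.47) = 0.022177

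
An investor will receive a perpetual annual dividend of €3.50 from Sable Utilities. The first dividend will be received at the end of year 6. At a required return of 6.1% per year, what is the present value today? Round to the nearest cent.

€42.67

Value at end of year 5: C / r = €3.50 / 0.061 = €57.3770
Discount to today: PV = €57.3770 / (1 + 0.061)^5 = €57.3770 / 1.344550 = €42.67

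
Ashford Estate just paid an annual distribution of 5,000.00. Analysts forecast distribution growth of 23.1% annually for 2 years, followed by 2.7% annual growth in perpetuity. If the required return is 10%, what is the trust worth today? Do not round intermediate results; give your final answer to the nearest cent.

99951.68

D_1 = 6155.00000
D_2 = 7576.80500
Terminal value at year 2: TV = D_2×(1+g_2)/(r−g_2) = 7781.37874/0.073 = 106594.22925
P_0 = D_1/(1+r)^1 + D_2/(1+r)^2 + TV/(1+r)^2
    = 5595.45455 + 6261.82231 + 88094.40434 = 99951.68120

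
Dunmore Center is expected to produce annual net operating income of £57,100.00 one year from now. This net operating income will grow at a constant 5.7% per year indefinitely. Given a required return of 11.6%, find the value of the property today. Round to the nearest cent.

Growing perpetuity: P = D₁ / (r − g) = £57,100.0000 / (0.116 − 0.057) = £967,796.61

£967796.61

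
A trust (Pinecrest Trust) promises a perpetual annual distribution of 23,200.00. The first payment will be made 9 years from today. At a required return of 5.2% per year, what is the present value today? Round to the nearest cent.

Value at end of year 8: C / r = 23,200.00 / 0.052 = 446,153.8462
Discount to today: PV = 446,153.8462 / (1 + 0.052)^8 = 446,153.8462 / 1.500120 = 297,412.16

297412.16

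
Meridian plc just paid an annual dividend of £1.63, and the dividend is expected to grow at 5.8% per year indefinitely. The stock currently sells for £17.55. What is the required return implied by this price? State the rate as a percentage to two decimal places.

15.63%

D₁ = £1.63 × 1.058 = £1.7245
P = D₁/(r − g) ⇒ r = D₁/P + g = £1.7245/£17.55 + 0.058 = 0.098264 + 0.058 = 0.156264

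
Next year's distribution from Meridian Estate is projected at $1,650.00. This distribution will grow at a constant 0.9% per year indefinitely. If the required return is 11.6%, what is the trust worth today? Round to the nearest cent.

$15420.56

Growing perpetuity: P = D₁ / (r − g) = $1,650.0000 / (0.116 − 0.009) = $15,420.56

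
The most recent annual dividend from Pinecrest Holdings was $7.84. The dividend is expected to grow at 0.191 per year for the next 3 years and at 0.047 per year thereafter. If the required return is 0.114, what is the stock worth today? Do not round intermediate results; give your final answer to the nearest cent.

D_1 = 9.33744
D_2 = 11.12089
D_3 = 13.24498
Terminal value at year 3: TV = D_3×(1+g_2)/(r−g_2) = 13.86750/0.067 = 206.97754
P_0 = D_1/(1+r)^1 + D_2/(1+r)^2 + D_3/(1+r)^3 + TV/(1+r)^3
    = 8.38190 + 8.96126 + 9.58067 + 149.71581 = 176.63964

$176.64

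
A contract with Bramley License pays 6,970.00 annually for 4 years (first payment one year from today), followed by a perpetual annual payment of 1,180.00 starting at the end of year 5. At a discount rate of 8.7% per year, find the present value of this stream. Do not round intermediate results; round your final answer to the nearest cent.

PV of 4-year annuity: 6,970.00 × [1 − (1+0.087)^−4] / 0.087 = 22730.34380
Perpetuity value at year 4: 1,180.00 / 0.087 = 13563.21839
PV of perpetuity: 13563.21839 / (1+0.087)^4 = 9715.03967
Total PV = 22730.34380 + 9715.03967 = 32445.38347

32445.38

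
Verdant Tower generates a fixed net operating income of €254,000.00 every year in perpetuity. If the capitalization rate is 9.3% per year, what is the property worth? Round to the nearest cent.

€2731182.80

Level perpetuity: PV = C / r = €254,000.00 / 0.093 = €2,731,182.80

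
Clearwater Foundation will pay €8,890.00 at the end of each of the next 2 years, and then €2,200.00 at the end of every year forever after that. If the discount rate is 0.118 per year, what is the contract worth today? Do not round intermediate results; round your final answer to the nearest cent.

PV of 2-year annuity: €8,890.00 × [1 − (1+0.118)^−2] / 0.118 = 15064.13190
Perpetuity value at year 2: €2,200.00 / 0.118 = 18644.06780
PV of perpetuity: 18644.06780 / (1+0.118)^2 = 14916.16114
Total PV = 15064.13190 + 14916.16114 = 29980.29304

€29980.29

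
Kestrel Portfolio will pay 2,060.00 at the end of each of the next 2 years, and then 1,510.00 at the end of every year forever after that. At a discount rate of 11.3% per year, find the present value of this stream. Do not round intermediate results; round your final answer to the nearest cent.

14300.98

PV of 2-year annuity: 2,060.00 × [1 − (1+0.113)^−2] / 0.113 = 3513.79474
Perpetuity value at year 2: 1,510.00 / 0.113 = 13362.83186
PV of perpetuity: 13362.83186 / (1+0.113)^2 = 10787.18620
Total PV = 3513.79474 + 10787.18620 = 14300.98094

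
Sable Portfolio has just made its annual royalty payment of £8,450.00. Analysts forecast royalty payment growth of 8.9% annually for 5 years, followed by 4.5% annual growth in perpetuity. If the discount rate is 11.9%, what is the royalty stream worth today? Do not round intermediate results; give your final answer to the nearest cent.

D_1 = 9202.05000
D_2 = 10021.03245
D_3 = 10912.90434
D_4 = 11884.15282
D_5 = 12941.84243
Terminal value at year 5: TV = D_5×(1+g_2)/(r−g_2) = 13524.22533/0.074 = 182759.80182
P_0 = D_1/(1+r)^1 + D_2/(1+r)^2 + D_3/(1+r)^3 + D_4/(1+r)^4 + D_5/(1+r)^5 + TV/(1+r)^5
    = 8223.45845 + 8002.99039 + 7788.43301 + 7579.62783 + 7376.42065 + 104167.02137 = 143137.95170

£143137.95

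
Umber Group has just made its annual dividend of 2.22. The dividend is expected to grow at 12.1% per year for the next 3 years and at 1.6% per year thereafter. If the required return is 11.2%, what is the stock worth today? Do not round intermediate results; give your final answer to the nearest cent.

30.84

D_1 = 2.48862
D_2 = 2.78974
D_3 = 3.12730
Terminal value at year 3: TV = D_3×(1+g_2)/(r−g_2) = 3.17734/0.096 = 33.09728
P_0 = D_1/(1+r)^1 + D_2/(1+r)^2 + D_3/(1+r)^3 + TV/(1+r)^3
    = 2.23797 + 2.25608 + 2.27434 + 24.07010 = 30.83849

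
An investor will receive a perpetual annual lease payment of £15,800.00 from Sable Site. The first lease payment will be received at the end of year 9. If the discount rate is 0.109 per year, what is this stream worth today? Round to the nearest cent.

Value at end of year 8: C / r = £15,800.00 / 0.109 = £144,954.1284
Discount to today: PV = £144,954.1284 / (1 + 0.109)^8 = £144,954.1284 / 2.287981 = £63,354.61

£63354.61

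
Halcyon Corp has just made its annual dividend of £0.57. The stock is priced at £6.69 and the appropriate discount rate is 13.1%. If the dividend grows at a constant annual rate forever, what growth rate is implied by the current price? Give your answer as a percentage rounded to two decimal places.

P = D₀(1+g)/(r−g) ⇒ P(r−g) = D₀(1+g) ⇒ g(P+D₀) = P·r − D₀
g = (P·r − D₀)/(P + D₀) = (£6.69×0.131 − £0.57) / (£6.69 + £0.57) = 0.042202

4.22%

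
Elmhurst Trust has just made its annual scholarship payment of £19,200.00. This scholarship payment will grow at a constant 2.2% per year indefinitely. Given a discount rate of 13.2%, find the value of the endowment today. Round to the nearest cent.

£178385.45

D₁ = D₀ × (1 + g) = £19,200.00 × 1.022 = £19,622.4000
Growing perpetuity: P = D₁ / (r − g) = £19,622.4000 / (0.132 − 0.022) = £178,385.45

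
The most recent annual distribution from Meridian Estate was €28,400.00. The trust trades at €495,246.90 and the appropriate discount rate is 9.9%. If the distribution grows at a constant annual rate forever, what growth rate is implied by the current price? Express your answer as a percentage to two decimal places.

3.94%

P = D₀(1+g)/(r−g) ⇒ P(r−g) = D₀(1+g) ⇒ g(P+D₀) = P·r − D₀
g = (P·r − D₀)/(P + D₀) = (€495,246.90×0.099 − €28,400.00) / (€495,246.90 + €28,400.00) = 0.039396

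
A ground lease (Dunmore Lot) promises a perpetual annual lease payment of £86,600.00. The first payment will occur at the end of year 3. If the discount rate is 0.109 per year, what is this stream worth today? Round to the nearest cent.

£645993.73

Value at end of year 2: C / r = £86,600.00 / 0.109 = £794,495.4128
Discount to today: PV = £794,495.4128 / (1 + 0.109)^2 = £794,495.4128 / 1.229881 = £645,993.73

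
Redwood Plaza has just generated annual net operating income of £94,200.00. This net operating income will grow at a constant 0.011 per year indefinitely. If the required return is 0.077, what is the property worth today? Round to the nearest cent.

D₁ = D₀ × (1 + g) = £94,200.00 × 1.011 = £95,236.2000
Growing perpetuity: P = D₁ / (r − g) = £95,236.2000 / (0.077 − 0.011) = £1,442,972.73

£1442972.73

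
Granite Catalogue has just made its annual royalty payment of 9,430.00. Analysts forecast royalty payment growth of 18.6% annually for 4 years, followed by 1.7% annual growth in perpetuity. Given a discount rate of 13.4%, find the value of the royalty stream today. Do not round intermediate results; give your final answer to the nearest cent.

140316.39

D_1 = 11183.98000
D_2 = 13264.20028
D_3 = 15731.34153
D_4 = 18657.37106
Terminal value at year 4: TV = D_4×(1+g_2)/(r−g_2) = 18974.54637/0.117 = 162175.60996
P_0 = D_1/(1+r)^1 + D_2/(1+r)^2 + D_3/(1+r)^3 + D_4/(1+r)^4 + TV/(1+r)^4
    = 9862.41623 + 10314.66106 + 10787.64376 + 11282.31525 + 98069.35564 = 140316.39193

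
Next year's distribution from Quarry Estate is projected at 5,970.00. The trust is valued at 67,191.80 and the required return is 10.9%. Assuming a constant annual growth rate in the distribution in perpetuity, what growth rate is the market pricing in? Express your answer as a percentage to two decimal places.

2.01%

P = D₁/(r−g) ⇒ g = r − D₁/P = 0.109 − 5,970.00/67,191.80 = 0.020150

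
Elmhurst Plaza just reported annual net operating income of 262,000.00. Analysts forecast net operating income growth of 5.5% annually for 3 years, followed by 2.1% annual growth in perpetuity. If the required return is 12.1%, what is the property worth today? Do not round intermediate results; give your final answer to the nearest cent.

2926834.76

D_1 = 276410.00000
D_2 = 291612.55000
D_3 = 307651.24025
Terminal value at year 3: TV = D_3×(1+g_2)/(r−g_2) = 314111.91630/0.1 = 3141119.16295
P_0 = D_1/(1+r)^1 + D_2/(1+r)^2 + D_3/(1+r)^3 + TV/(1+r)^3
    = 246574.48707 + 232057.16668 + 218394.56811 + 2229808.54041 = 2926834.76227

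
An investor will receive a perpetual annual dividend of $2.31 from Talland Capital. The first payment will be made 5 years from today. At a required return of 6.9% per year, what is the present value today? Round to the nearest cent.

Value at end of year 4: C / r = $2.31 / 0.069 = $33.4783
Discount to today: PV = $33.4783 / (1 + 0.069)^4 = $33.4783 / 1.305903 = $25.64

$25.64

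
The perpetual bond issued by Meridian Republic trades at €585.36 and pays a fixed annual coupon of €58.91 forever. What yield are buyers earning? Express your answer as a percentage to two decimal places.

P = C/r ⇒ r = C/P = €58.91/€585.36 = 0.100639

10.06%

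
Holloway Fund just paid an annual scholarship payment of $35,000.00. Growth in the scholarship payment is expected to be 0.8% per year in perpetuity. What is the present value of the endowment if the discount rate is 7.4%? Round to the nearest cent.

$534545.45

D₁ = D₀ × (1 + g) = $35,000.00 × 1.008 = $35,280.0000
Growing perpetuity: P = D₁ / (r − g) = $35,280.0000 / (0.074 − 0.008) = $534,545.45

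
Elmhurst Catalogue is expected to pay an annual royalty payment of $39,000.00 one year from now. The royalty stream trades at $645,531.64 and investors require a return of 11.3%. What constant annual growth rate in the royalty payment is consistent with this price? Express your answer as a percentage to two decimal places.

5.26%

P = D₁/(r−g) ⇒ g = r − D₁/P = 0.113 − $39,000.00/$645,531.64 = 0.052585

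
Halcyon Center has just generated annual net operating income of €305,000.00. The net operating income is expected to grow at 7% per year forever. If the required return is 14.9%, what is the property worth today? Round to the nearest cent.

€4131012.66

D₁ = D₀ × (1 + g) = €305,000.00 × 1.07 = €326,350.0000
Growing perpetuity: P = D₁ / (r − g) = €326,350.0000 / (0.149 − 0.07) = €4,131,012.66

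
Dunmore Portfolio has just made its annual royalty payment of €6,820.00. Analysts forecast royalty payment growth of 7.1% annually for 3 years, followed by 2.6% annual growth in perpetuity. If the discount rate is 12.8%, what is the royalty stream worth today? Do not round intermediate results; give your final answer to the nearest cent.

€77179.21

D_1 = 7304.22000
D_2 = 7822.81962
D_3 = 8378.23981
Terminal value at year 3: TV = D_3×(1+g_2)/(r−g_2) = 8596.07405/0.102 = 84275.23577
P_0 = D_1/(1+r)^1 + D_2/(1+r)^2 + D_3/(1+r)^3 + TV/(1+r)^3
    = 6475.37234 + 6148.15938 + 5837.48111 + 58718.19234 = 77179.20517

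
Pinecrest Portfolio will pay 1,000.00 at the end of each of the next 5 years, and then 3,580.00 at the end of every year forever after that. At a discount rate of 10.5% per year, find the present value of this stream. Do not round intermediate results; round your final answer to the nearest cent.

24438.66

PV of 5-year annuity: 1,000.00 × [1 − (1+0.105)^−5] / 0.105 = 3742.85822
Perpetuity value at year 5: 3,580.00 / 0.105 = 34095.23810
PV of perpetuity: 34095.23810 / (1+0.105)^5 = 20695.80566
Total PV = 3742.85822 + 20695.80566 = 24438.66388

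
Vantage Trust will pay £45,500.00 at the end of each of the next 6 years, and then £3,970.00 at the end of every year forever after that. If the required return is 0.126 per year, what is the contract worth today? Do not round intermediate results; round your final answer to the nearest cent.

£199392.11

PV of 6-year annuity: £45,500.00 × [1 − (1+0.126)^−6] / 0.126 = 183932.82006
Perpetuity value at year 6: £3,970.00 / 0.126 = 31507.93651
PV of perpetuity: 31507.93651 / (1+0.126)^6 = 15459.29265
Total PV = 183932.82006 + 15459.29265 = 199392.11271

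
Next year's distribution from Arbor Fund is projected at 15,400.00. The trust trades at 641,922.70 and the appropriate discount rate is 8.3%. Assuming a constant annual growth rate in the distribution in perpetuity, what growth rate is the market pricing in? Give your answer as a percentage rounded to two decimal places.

5.90%

P = D₁/(r−g) ⇒ g = r − D₁/P = 0.083 − 15,400.00/641,922.70 = 0.059010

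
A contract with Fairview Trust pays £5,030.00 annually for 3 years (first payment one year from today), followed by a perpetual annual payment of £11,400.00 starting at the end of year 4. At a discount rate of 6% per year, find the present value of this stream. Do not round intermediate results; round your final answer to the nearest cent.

£172972.91

PV of 3-year annuity: £5,030.00 × [1 − (1+0.06)^−3] / 0.06 = 13445.25011
Perpetuity value at year 3: £11,400.00 / 0.06 = 190000.00000
PV of perpetuity: 190000.00000 / (1+0.06)^3 = 159527.66378
Total PV = 13445.25011 + 159527.66378 = 172972.91388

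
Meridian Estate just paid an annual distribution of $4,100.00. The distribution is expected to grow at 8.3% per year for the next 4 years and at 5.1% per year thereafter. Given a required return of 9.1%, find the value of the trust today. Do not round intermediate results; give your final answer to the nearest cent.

D_1 = 4440.30000
D_2 = 4808.84490
D_3 = 5207.97903
D_4 = 5640.24129
Terminal value at year 4: TV = D_4×(1+g_2)/(r−g_2) = 5927.89359/0.04 = 148197.33979
P_0 = D_1/(1+r)^1 + D_2/(1+r)^2 + D_3/(1+r)^3 + D_4/(1+r)^4 + TV/(1+r)^4
    = 4069.93584 + 4040.09213 + 4010.46726 + 3981.05961 + 104602.34134 = 120703.89618

$120703.90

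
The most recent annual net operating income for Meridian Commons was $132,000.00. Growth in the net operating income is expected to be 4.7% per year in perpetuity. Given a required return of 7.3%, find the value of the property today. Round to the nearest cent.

D₁ = D₀ × (1 + g) = $132,000.00 × 1.047 = $138,204.0000
Growing perpetuity: P = D₁ / (r − g) = $138,204.0000 / (0.073 − 0.047) = $5,315,538.46

$5315538.46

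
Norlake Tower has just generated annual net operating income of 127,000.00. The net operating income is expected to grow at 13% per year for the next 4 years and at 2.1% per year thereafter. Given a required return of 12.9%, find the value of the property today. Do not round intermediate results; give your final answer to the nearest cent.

D_1 = 143510.00000
D_2 = 162166.30000
D_3 = 183247.91900
D_4 = 207070.14847
Terminal value at year 4: TV = D_4×(1+g_2)/(r−g_2) = 211418.62159/0.108 = 1957579.82952
P_0 = D_1/(1+r)^1 + D_2/(1+r)^2 + D_3/(1+r)^3 + D_4/(1+r)^4 + TV/(1+r)^4
    = 127112.48893 + 127225.07749 + 127337.76578 + 127450.55388 + 1204879.77327 = 1714005.65935

1714005.66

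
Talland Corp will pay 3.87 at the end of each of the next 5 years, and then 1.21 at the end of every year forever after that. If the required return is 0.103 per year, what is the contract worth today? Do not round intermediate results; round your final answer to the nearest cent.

PV of 5-year annuity: 3.87 × [1 − (1+0.103)^−5] / 0.103 = 14.55860
Perpetuity value at year 5: 1.21 / 0.103 = 11.74757
PV of perpetuity: 11.74757 / (1+0.103)^5 = 7.19566
Total PV = 14.55860 + 7.19566 = 21.75426

21.75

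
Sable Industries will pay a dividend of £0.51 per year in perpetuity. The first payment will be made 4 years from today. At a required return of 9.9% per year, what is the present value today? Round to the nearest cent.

£3.88

Value at end of year 3: C / r = £0.51 / 0.099 = £5.1515
Discount to today: PV = £5.1515 / (1 + 0.099)^3 = £5.1515 / 1.327373 = £3.88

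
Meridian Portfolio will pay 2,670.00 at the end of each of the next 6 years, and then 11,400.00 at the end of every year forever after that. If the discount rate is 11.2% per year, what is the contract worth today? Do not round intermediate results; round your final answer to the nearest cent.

PV of 6-year annuity: 2,670.00 × [1 − (1+0.112)^−6] / 0.112 = 11230.75400
Perpetuity value at year 6: 11,400.00 / 0.112 = 101785.71429
PV of perpetuity: 101785.71429 / (1+0.112)^6 = 53834.18036
Total PV = 11230.75400 + 53834.18036 = 65064.93436

65064.93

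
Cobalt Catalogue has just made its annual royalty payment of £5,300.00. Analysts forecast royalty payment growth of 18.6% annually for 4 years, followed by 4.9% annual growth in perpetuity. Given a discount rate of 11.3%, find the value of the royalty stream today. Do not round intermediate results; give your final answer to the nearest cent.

D_1 = 6285.80000
D_2 = 7454.95880
D_3 = 8841.58114
D_4 = 10486.11523
Terminal value at year 4: TV = D_4×(1+g_2)/(r−g_2) = 10999.93487/0.064 = 171873.98241
P_0 = D_1/(1+r)^1 + D_2/(1+r)^2 + D_3/(1+r)^3 + D_4/(1+r)^4 + TV/(1+r)^4
    = 5647.61905 + 6018.03791 + 6412.75198 + 6833.35476 + 112002.95543 = 136914.71913

£136914.72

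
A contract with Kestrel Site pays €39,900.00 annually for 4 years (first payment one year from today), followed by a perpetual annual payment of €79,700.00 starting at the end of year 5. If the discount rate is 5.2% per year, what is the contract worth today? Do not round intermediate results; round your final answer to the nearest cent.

PV of 4-year annuity: €39,900.00 × [1 − (1+0.052)^−4] / 0.052 = 140828.58404
Perpetuity value at year 4: €79,700.00 / 0.052 = 1532692.30769
PV of perpetuity: 1532692.30769 / (1+0.052)^4 = 1251388.09345
Total PV = 140828.58404 + 1251388.09345 = 1392216.67749

€1392216.68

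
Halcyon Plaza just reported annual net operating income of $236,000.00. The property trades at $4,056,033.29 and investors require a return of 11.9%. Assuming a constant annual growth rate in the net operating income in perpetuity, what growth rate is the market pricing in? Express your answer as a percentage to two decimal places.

5.75%

P = D₀(1+g)/(r−g) ⇒ P(r−g) = D₀(1+g) ⇒ g(P+D₀) = P·r − D₀
g = (P·r − D₀)/(P + D₀) = ($4,056,033.29×0.119 − $236,000.00) / ($4,056,033.29 + $236,000.00) = 0.057471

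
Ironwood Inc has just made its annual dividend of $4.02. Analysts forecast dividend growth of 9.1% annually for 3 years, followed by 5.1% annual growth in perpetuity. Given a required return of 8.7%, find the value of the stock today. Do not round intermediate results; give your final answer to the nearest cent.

D_1 = 4.38582
D_2 = 4.78493
D_3 = 5.22036
Terminal value at year 3: TV = D_3×(1+g_2)/(r−g_2) = 5.48660/0.036 = 152.40546
P_0 = D_1/(1+r)^1 + D_2/(1+r)^2 + D_3/(1+r)^3 + TV/(1+r)^3
    = 4.03479 + 4.04964 + 4.06454 + 118.66206 = 130.81104

$130.81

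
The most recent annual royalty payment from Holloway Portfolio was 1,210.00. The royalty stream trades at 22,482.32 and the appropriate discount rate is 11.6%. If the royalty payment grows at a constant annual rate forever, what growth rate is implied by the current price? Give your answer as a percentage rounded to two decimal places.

5.90%

P = D₀(1+g)/(r−g) ⇒ P(r−g) = D₀(1+g) ⇒ g(P+D₀) = P·r − D₀
g = (P·r − D₀)/(P + D₀) = (22,482.32×0.116 − 1,210.00) / (22,482.32 + 1,210.00) = 0.059004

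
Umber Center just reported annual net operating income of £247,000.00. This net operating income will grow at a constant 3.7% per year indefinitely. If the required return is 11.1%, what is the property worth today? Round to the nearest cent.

D₁ = D₀ × (1 + g) = £247,000.00 × 1.037 = £256,139.0000
Growing perpetuity: P = D₁ / (r − g) = £256,139.0000 / (0.111 − 0.037) = £3,461,337.84

£3461337.84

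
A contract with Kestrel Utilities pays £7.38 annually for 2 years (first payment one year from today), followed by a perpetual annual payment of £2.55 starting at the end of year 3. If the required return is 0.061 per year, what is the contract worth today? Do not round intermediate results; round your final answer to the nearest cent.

PV of 2-year annuity: £7.38 × [1 − (1+0.061)^−2] / 0.061 = 13.51150
Perpetuity value at year 2: £2.55 / 0.061 = 41.80328
PV of perpetuity: 41.80328 / (1+0.061)^2 = 37.13467
Total PV = 13.51150 + 37.13467 = 50.64617

£50.65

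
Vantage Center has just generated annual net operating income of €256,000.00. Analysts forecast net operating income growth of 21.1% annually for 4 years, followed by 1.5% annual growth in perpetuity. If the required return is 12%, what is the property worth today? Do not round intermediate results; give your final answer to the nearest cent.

€4631968.32

D_1 = 310016.00000
D_2 = 375429.37600
D_3 = 454644.97434
D_4 = 550575.06392
Terminal value at year 4: TV = D_4×(1+g_2)/(r−g_2) = 558833.68988/0.105 = 5322225.61790
P_0 = D_1/(1+r)^1 + D_2/(1+r)^2 + D_3/(1+r)^3 + D_4/(1+r)^4 + TV/(1+r)^4
    = 276800.00000 + 299290.00000 + 323607.31250 + 349900.40664 + 3382370.59753 = 4631968.31667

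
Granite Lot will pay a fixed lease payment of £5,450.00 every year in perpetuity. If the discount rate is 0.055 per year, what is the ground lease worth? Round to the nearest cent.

Level perpetuity: PV = C / r = £5,450.00 / 0.055 = £99,090.91

£99090.91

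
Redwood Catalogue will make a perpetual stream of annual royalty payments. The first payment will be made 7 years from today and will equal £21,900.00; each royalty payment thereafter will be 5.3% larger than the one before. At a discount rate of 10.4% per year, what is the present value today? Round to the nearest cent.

£237169.86

Value at end of year 6: C₁ / (r − g) = £21,900.00 / (0.104 − 0.053) = £429,411.7647
Discount to today: PV = £429,411.7647 / (1 + 0.104)^6 = £429,411.7647 / 1.810566 = £237,169.86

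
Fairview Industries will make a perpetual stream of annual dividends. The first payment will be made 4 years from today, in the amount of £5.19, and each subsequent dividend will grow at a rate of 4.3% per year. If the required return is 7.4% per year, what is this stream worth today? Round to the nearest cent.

Value at end of year 3: C₁ / (r − g) = £5.19 / (0.074 − 0.043) = £167.4194
Discount to today: PV = £167.4194 / (1 + 0.074)^3 = £167.4194 / 1.238833 = £135.14

£135.14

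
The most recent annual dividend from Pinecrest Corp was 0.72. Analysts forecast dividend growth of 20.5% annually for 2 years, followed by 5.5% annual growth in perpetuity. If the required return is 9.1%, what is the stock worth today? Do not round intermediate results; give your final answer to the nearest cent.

D_1 = 0.86760
D_2 = 1.04546
Terminal value at year 2: TV = D_2×(1+g_2)/(r−g_2) = 1.10296/0.036 = 30.63773
P_0 = D_1/(1+r)^1 + D_2/(1+r)^2 + TV/(1+r)^2
    = 0.79523 + 0.87833 + 25.73991 = 27.41347

27.41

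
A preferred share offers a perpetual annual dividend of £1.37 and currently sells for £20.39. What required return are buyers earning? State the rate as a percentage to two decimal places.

6.72%

P = C/r ⇒ r = C/P = £1.37/£20.39 = 0.067190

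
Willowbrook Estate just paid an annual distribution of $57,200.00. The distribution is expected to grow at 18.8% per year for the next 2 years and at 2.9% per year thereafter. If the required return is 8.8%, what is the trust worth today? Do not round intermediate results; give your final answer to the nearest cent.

$1320073.21

D_1 = 67953.60000
D_2 = 80728.87680
Terminal value at year 2: TV = D_2×(1+g_2)/(r−g_2) = 83070.01423/0.059 = 1407966.34283
P_0 = D_1/(1+r)^1 + D_2/(1+r)^2 + TV/(1+r)^2
    = 62457.35294 + 68197.91847 + 1189417.93397 = 1320073.20538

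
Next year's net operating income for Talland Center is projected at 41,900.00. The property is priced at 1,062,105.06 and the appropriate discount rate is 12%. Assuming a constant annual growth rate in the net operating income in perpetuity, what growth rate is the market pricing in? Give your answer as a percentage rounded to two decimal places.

8.06%

P = D₁/(r−g) ⇒ g = r − D₁/P = 0.12 − 41,900.00/1,062,105.06 = 0.080550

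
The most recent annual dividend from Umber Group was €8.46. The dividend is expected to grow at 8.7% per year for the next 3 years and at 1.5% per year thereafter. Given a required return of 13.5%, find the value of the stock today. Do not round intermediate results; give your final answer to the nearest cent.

€86.15

D_1 = 9.19602
D_2 = 9.99607
D_3 = 10.86573
Terminal value at year 3: TV = D_3×(1+g_2)/(r−g_2) = 11.02872/0.12 = 91.90598
P_0 = D_1/(1+r)^1 + D_2/(1+r)^2 + D_3/(1+r)^3 + TV/(1+r)^3
    = 8.10222 + 7.75957 + 7.43141 + 62.85737 = 86.15057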